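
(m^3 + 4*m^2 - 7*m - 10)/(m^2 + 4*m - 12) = (m^2 + 6*m + 5)/(m + 6)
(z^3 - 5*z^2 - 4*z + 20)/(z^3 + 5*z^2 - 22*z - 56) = (z^2 - 7*z + 10)/(z^2 + 3*z - 28)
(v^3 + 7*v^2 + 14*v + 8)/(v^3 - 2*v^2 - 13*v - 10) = (v + 4)/(v - 5)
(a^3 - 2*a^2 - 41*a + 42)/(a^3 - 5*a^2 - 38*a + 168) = (a - 1)/(a - 4)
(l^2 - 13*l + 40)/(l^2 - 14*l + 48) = (l - 5)/(l - 6)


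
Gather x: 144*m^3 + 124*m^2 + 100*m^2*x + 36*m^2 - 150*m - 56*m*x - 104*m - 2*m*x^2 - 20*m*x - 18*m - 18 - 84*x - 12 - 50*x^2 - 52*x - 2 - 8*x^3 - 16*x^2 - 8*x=144*m^3 + 160*m^2 - 272*m - 8*x^3 + x^2*(-2*m - 66) + x*(100*m^2 - 76*m - 144) - 32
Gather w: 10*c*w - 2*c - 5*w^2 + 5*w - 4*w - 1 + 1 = -2*c - 5*w^2 + w*(10*c + 1)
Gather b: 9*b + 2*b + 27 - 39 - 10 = 11*b - 22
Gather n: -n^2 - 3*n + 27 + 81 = -n^2 - 3*n + 108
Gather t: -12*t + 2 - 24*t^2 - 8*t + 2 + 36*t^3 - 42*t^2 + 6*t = 36*t^3 - 66*t^2 - 14*t + 4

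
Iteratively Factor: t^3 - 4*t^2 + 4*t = (t - 2)*(t^2 - 2*t) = t*(t - 2)*(t - 2)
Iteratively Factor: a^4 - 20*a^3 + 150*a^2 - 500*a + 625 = (a - 5)*(a^3 - 15*a^2 + 75*a - 125) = (a - 5)^2*(a^2 - 10*a + 25) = (a - 5)^3*(a - 5)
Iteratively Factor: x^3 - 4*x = (x - 2)*(x^2 + 2*x) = x*(x - 2)*(x + 2)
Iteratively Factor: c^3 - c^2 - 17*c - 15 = (c + 3)*(c^2 - 4*c - 5) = (c + 1)*(c + 3)*(c - 5)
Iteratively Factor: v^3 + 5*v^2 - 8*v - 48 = (v - 3)*(v^2 + 8*v + 16) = (v - 3)*(v + 4)*(v + 4)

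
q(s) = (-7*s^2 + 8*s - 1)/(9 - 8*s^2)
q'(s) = 16*s*(-7*s^2 + 8*s - 1)/(9 - 8*s^2)^2 + (8 - 14*s)/(9 - 8*s^2) = 2*(32*s^2 - 71*s + 36)/(64*s^4 - 144*s^2 + 81)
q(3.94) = 0.68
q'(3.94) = 0.04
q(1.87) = 0.55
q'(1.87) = 0.08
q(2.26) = 0.59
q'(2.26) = 0.08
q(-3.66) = 1.26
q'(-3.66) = 0.15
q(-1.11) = 21.60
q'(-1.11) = 420.20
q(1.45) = 0.53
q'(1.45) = 0.01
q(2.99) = 0.63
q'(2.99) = 0.06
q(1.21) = 0.58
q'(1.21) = -0.83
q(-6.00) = 1.08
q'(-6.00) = 0.04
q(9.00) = 0.78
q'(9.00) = 0.01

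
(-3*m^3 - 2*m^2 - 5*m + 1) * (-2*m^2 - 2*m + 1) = 6*m^5 + 10*m^4 + 11*m^3 + 6*m^2 - 7*m + 1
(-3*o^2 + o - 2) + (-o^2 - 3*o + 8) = -4*o^2 - 2*o + 6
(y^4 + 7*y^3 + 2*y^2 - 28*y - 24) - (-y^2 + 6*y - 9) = y^4 + 7*y^3 + 3*y^2 - 34*y - 15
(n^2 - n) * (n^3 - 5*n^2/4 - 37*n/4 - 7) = n^5 - 9*n^4/4 - 8*n^3 + 9*n^2/4 + 7*n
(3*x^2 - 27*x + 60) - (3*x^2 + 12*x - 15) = 75 - 39*x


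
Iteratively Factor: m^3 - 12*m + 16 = (m - 2)*(m^2 + 2*m - 8) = (m - 2)*(m + 4)*(m - 2)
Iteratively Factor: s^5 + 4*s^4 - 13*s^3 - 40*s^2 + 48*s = (s - 3)*(s^4 + 7*s^3 + 8*s^2 - 16*s) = (s - 3)*(s + 4)*(s^3 + 3*s^2 - 4*s) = (s - 3)*(s + 4)^2*(s^2 - s) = (s - 3)*(s - 1)*(s + 4)^2*(s)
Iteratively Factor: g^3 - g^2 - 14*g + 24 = (g - 3)*(g^2 + 2*g - 8) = (g - 3)*(g + 4)*(g - 2)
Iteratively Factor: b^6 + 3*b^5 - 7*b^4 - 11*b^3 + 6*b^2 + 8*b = (b - 2)*(b^5 + 5*b^4 + 3*b^3 - 5*b^2 - 4*b) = (b - 2)*(b + 1)*(b^4 + 4*b^3 - b^2 - 4*b) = (b - 2)*(b - 1)*(b + 1)*(b^3 + 5*b^2 + 4*b) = b*(b - 2)*(b - 1)*(b + 1)*(b^2 + 5*b + 4) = b*(b - 2)*(b - 1)*(b + 1)*(b + 4)*(b + 1)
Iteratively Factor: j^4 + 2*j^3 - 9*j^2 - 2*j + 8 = (j - 1)*(j^3 + 3*j^2 - 6*j - 8) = (j - 1)*(j + 4)*(j^2 - j - 2) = (j - 2)*(j - 1)*(j + 4)*(j + 1)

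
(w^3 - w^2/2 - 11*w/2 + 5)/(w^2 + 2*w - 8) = (2*w^2 + 3*w - 5)/(2*(w + 4))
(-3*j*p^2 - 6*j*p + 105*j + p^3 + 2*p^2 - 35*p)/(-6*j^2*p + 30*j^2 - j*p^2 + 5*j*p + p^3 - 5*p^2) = (p + 7)/(2*j + p)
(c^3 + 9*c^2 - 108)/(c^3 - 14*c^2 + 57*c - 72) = (c^2 + 12*c + 36)/(c^2 - 11*c + 24)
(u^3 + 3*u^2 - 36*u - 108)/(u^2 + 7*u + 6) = (u^2 - 3*u - 18)/(u + 1)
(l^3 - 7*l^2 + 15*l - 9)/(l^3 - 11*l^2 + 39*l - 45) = (l - 1)/(l - 5)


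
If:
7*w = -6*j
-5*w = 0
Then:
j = 0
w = 0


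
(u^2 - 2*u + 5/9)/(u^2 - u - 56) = (-u^2 + 2*u - 5/9)/(-u^2 + u + 56)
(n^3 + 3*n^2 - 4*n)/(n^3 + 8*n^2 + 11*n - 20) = n/(n + 5)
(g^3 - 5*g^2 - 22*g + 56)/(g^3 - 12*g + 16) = (g - 7)/(g - 2)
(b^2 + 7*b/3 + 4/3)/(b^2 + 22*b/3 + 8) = (b + 1)/(b + 6)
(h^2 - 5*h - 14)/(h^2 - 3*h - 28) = (h + 2)/(h + 4)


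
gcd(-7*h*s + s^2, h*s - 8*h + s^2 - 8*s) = 1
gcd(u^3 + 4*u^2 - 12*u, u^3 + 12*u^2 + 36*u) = u^2 + 6*u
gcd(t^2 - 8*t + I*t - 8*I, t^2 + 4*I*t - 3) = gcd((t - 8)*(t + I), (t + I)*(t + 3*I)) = t + I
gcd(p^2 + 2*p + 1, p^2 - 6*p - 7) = p + 1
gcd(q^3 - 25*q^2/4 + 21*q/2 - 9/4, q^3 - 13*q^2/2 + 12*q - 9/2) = q^2 - 6*q + 9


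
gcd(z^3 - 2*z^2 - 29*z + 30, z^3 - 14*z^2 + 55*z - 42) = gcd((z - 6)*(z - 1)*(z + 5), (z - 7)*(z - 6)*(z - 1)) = z^2 - 7*z + 6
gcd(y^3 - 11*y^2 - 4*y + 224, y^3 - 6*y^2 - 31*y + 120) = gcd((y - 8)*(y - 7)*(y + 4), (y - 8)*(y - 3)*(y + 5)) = y - 8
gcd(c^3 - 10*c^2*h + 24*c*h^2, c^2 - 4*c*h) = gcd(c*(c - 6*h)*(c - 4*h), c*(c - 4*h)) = c^2 - 4*c*h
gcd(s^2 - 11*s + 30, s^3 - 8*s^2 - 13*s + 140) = s - 5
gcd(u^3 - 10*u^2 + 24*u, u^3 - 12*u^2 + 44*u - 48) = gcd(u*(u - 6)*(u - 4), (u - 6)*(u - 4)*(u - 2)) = u^2 - 10*u + 24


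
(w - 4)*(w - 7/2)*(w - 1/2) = w^3 - 8*w^2 + 71*w/4 - 7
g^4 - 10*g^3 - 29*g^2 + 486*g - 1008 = (g - 8)*(g - 6)*(g - 3)*(g + 7)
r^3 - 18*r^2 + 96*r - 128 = (r - 8)^2*(r - 2)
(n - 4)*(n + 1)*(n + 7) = n^3 + 4*n^2 - 25*n - 28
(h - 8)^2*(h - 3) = h^3 - 19*h^2 + 112*h - 192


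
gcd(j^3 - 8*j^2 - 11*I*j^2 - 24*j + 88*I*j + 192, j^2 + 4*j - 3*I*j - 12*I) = j - 3*I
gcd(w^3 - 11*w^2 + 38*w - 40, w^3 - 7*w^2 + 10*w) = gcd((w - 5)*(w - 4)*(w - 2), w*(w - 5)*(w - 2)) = w^2 - 7*w + 10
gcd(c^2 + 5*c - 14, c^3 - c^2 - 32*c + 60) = c - 2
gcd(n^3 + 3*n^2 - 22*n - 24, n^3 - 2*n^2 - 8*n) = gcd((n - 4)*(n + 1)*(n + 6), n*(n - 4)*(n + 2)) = n - 4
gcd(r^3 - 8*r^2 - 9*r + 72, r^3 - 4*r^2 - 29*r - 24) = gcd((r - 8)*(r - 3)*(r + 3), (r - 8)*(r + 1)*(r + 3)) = r^2 - 5*r - 24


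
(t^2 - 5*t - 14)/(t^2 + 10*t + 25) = (t^2 - 5*t - 14)/(t^2 + 10*t + 25)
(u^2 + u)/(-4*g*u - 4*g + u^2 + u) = u/(-4*g + u)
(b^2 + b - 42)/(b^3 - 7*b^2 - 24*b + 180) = (b + 7)/(b^2 - b - 30)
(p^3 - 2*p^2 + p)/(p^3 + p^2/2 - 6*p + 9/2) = 2*p*(p - 1)/(2*p^2 + 3*p - 9)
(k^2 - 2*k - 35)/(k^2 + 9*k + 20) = (k - 7)/(k + 4)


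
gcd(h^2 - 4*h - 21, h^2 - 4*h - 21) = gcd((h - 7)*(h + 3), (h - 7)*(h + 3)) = h^2 - 4*h - 21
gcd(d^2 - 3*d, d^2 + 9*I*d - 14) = 1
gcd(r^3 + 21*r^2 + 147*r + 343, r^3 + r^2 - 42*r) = r + 7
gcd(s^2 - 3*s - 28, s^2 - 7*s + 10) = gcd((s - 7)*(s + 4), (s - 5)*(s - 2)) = 1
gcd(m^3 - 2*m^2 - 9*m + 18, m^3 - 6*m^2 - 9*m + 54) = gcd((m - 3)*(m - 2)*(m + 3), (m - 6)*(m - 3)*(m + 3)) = m^2 - 9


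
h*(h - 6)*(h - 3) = h^3 - 9*h^2 + 18*h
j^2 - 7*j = j*(j - 7)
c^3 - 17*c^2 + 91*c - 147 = (c - 7)^2*(c - 3)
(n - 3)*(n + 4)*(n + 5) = n^3 + 6*n^2 - 7*n - 60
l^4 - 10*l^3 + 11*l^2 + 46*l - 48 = (l - 8)*(l - 3)*(l - 1)*(l + 2)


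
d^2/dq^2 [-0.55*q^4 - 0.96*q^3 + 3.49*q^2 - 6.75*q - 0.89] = -6.6*q^2 - 5.76*q + 6.98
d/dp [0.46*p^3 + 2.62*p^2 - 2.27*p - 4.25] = 1.38*p^2 + 5.24*p - 2.27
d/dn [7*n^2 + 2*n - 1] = 14*n + 2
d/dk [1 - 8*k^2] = -16*k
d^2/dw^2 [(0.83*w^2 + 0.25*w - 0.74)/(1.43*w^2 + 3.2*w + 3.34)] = (-6.57370999999999*w^3 - 32.864832*w^2 - 27.48174*w + 5.087872)/(2.924207*w^6 + 19.63104*w^5 + 64.419498*w^4 + 124.47104*w^3 + 150.462324*w^2 + 107.09376*w + 37.259704)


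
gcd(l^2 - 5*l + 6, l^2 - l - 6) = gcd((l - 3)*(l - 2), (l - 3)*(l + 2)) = l - 3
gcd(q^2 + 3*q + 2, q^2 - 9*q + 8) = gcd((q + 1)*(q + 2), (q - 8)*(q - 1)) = 1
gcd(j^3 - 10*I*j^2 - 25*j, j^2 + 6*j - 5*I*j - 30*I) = j - 5*I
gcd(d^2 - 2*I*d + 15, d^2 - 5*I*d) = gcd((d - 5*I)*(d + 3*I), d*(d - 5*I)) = d - 5*I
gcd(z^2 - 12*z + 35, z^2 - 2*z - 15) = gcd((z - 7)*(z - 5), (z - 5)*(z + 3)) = z - 5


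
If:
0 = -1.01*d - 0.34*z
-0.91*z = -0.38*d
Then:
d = 0.00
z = 0.00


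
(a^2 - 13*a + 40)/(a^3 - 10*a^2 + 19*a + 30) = (a - 8)/(a^2 - 5*a - 6)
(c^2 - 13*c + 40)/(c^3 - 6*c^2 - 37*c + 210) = (c - 8)/(c^2 - c - 42)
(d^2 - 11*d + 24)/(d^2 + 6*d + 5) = (d^2 - 11*d + 24)/(d^2 + 6*d + 5)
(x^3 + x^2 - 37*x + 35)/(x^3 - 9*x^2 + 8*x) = (x^2 + 2*x - 35)/(x*(x - 8))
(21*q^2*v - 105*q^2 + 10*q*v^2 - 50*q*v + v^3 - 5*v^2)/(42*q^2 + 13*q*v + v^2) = (3*q*v - 15*q + v^2 - 5*v)/(6*q + v)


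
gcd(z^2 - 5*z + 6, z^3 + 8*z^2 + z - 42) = z - 2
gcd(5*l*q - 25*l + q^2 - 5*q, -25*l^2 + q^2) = 5*l + q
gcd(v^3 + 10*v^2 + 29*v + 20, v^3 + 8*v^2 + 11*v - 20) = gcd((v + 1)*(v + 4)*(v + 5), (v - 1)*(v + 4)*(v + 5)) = v^2 + 9*v + 20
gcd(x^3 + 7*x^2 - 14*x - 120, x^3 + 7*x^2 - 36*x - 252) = x + 6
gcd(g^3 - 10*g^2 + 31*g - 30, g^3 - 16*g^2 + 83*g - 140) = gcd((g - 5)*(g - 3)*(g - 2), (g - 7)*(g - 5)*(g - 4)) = g - 5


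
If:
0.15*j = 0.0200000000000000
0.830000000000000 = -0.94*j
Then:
No Solution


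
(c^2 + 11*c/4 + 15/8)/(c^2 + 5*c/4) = (c + 3/2)/c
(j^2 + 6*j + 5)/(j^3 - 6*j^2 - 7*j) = (j + 5)/(j*(j - 7))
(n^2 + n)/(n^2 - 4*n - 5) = n/(n - 5)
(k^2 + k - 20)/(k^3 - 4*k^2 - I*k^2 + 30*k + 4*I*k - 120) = (k + 5)/(k^2 - I*k + 30)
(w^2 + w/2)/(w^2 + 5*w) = (w + 1/2)/(w + 5)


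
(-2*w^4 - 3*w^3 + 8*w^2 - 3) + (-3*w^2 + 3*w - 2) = -2*w^4 - 3*w^3 + 5*w^2 + 3*w - 5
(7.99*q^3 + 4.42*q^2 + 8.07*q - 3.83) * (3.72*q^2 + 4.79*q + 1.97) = 29.7228*q^5 + 54.7145*q^4 + 66.9325*q^3 + 33.1151*q^2 - 2.4478*q - 7.5451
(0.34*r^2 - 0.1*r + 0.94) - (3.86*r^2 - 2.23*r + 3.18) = -3.52*r^2 + 2.13*r - 2.24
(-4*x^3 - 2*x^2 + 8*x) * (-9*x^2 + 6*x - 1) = 36*x^5 - 6*x^4 - 80*x^3 + 50*x^2 - 8*x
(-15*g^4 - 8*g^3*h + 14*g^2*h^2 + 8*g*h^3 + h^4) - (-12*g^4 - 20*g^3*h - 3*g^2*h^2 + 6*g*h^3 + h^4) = -3*g^4 + 12*g^3*h + 17*g^2*h^2 + 2*g*h^3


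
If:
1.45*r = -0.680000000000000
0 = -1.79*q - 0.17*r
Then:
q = 0.04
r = -0.47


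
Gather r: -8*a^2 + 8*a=-8*a^2 + 8*a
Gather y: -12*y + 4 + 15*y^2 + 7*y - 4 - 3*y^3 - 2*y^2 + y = -3*y^3 + 13*y^2 - 4*y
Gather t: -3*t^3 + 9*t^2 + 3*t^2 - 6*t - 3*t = -3*t^3 + 12*t^2 - 9*t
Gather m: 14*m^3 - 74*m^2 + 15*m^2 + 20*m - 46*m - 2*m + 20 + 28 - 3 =14*m^3 - 59*m^2 - 28*m + 45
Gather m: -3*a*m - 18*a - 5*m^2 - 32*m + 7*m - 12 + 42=-18*a - 5*m^2 + m*(-3*a - 25) + 30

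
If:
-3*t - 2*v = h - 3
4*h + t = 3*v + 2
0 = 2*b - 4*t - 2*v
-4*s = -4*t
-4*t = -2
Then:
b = 31/22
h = 15/22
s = 1/2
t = 1/2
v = 9/22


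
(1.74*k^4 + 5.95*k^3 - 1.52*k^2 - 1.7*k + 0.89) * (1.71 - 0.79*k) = -1.3746*k^5 - 1.7251*k^4 + 11.3753*k^3 - 1.2562*k^2 - 3.6101*k + 1.5219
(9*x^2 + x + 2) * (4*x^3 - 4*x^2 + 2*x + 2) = 36*x^5 - 32*x^4 + 22*x^3 + 12*x^2 + 6*x + 4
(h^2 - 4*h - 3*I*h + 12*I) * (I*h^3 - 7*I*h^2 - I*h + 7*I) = I*h^5 + 3*h^4 - 11*I*h^4 - 33*h^3 + 27*I*h^3 + 81*h^2 + 11*I*h^2 + 33*h - 28*I*h - 84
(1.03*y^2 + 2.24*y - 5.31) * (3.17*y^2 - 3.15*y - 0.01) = 3.2651*y^4 + 3.8563*y^3 - 23.899*y^2 + 16.7041*y + 0.0531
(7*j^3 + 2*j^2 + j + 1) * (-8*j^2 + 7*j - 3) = -56*j^5 + 33*j^4 - 15*j^3 - 7*j^2 + 4*j - 3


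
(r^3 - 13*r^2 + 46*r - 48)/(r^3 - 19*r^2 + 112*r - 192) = (r - 2)/(r - 8)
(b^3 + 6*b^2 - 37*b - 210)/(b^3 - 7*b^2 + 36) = (b^2 + 12*b + 35)/(b^2 - b - 6)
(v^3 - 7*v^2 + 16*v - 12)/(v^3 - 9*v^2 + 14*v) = (v^2 - 5*v + 6)/(v*(v - 7))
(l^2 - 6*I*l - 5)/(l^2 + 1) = (l - 5*I)/(l + I)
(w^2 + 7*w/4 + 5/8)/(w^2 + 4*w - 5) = (8*w^2 + 14*w + 5)/(8*(w^2 + 4*w - 5))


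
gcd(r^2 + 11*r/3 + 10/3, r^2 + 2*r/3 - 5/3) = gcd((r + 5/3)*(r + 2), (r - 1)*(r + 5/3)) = r + 5/3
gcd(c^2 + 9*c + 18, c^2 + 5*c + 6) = c + 3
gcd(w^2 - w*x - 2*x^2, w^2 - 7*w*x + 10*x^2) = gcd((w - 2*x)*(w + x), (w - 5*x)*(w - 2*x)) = -w + 2*x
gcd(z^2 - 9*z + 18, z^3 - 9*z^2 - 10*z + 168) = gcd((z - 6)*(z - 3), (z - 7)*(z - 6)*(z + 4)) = z - 6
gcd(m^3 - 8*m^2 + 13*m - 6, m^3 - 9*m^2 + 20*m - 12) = m^2 - 7*m + 6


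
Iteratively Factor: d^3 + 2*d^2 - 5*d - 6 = (d + 1)*(d^2 + d - 6) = (d + 1)*(d + 3)*(d - 2)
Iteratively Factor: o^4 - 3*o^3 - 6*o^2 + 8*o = (o - 4)*(o^3 + o^2 - 2*o) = o*(o - 4)*(o^2 + o - 2) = o*(o - 4)*(o + 2)*(o - 1)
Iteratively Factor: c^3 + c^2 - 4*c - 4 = (c - 2)*(c^2 + 3*c + 2) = (c - 2)*(c + 1)*(c + 2)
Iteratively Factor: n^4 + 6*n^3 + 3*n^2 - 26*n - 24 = (n - 2)*(n^3 + 8*n^2 + 19*n + 12) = (n - 2)*(n + 3)*(n^2 + 5*n + 4) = (n - 2)*(n + 3)*(n + 4)*(n + 1)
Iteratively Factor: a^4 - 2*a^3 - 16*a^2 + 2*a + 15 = (a + 1)*(a^3 - 3*a^2 - 13*a + 15) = (a - 5)*(a + 1)*(a^2 + 2*a - 3) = (a - 5)*(a + 1)*(a + 3)*(a - 1)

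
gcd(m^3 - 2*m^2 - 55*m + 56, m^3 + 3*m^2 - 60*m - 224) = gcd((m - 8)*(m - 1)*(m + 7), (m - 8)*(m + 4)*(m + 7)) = m^2 - m - 56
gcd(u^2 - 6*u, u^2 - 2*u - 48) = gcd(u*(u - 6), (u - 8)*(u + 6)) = 1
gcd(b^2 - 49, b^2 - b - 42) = b - 7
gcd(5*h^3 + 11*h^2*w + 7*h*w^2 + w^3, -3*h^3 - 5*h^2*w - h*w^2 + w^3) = h^2 + 2*h*w + w^2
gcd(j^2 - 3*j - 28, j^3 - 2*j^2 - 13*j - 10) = 1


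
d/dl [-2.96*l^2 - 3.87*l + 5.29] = -5.92*l - 3.87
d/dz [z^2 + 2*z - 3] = 2*z + 2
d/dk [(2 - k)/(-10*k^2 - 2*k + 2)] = (5*k^2 + k - (k - 2)*(10*k + 1) - 1)/(2*(5*k^2 + k - 1)^2)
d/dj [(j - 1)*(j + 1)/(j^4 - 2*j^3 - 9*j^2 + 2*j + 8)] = 2*(1 - j)/(j^4 - 4*j^3 - 12*j^2 + 32*j + 64)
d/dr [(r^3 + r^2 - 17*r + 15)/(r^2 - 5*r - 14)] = (r^4 - 10*r^3 - 30*r^2 - 58*r + 313)/(r^4 - 10*r^3 - 3*r^2 + 140*r + 196)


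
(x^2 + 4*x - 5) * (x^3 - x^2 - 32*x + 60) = x^5 + 3*x^4 - 41*x^3 - 63*x^2 + 400*x - 300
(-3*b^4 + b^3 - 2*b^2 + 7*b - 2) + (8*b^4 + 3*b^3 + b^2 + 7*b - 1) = 5*b^4 + 4*b^3 - b^2 + 14*b - 3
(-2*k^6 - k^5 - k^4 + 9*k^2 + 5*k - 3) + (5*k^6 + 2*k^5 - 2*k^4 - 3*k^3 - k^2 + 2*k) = 3*k^6 + k^5 - 3*k^4 - 3*k^3 + 8*k^2 + 7*k - 3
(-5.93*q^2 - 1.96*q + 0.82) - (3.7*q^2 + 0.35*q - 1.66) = -9.63*q^2 - 2.31*q + 2.48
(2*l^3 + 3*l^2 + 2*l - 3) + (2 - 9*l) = 2*l^3 + 3*l^2 - 7*l - 1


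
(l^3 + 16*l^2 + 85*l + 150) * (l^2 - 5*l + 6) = l^5 + 11*l^4 + 11*l^3 - 179*l^2 - 240*l + 900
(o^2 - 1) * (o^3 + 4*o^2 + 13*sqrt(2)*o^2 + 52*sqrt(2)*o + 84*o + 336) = o^5 + 4*o^4 + 13*sqrt(2)*o^4 + 52*sqrt(2)*o^3 + 83*o^3 - 13*sqrt(2)*o^2 + 332*o^2 - 84*o - 52*sqrt(2)*o - 336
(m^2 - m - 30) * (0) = 0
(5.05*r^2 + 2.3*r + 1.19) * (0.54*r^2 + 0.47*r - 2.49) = 2.727*r^4 + 3.6155*r^3 - 10.8509*r^2 - 5.1677*r - 2.9631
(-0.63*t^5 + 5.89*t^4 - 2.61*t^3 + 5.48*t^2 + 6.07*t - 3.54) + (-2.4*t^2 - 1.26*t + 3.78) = -0.63*t^5 + 5.89*t^4 - 2.61*t^3 + 3.08*t^2 + 4.81*t + 0.24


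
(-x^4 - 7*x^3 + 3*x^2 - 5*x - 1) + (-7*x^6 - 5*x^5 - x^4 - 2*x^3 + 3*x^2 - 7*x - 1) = -7*x^6 - 5*x^5 - 2*x^4 - 9*x^3 + 6*x^2 - 12*x - 2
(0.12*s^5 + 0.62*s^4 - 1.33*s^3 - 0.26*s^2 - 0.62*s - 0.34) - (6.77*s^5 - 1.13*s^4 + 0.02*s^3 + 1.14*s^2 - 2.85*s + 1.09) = -6.65*s^5 + 1.75*s^4 - 1.35*s^3 - 1.4*s^2 + 2.23*s - 1.43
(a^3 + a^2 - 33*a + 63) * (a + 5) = a^4 + 6*a^3 - 28*a^2 - 102*a + 315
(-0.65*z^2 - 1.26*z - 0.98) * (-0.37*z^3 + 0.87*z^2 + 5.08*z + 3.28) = 0.2405*z^5 - 0.0993*z^4 - 4.0356*z^3 - 9.3854*z^2 - 9.1112*z - 3.2144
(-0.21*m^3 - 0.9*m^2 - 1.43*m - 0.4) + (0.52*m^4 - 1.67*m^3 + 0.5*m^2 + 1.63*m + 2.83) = 0.52*m^4 - 1.88*m^3 - 0.4*m^2 + 0.2*m + 2.43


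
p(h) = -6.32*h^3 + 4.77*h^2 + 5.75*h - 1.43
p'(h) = -18.96*h^2 + 9.54*h + 5.75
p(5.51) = -882.17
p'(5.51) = -517.31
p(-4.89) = 823.51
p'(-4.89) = -494.27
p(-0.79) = 0.12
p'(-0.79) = -13.62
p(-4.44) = 620.25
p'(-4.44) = -410.38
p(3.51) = -195.78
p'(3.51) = -194.35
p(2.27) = -37.72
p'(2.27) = -70.29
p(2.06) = -24.59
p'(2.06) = -55.06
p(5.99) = -1154.15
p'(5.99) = -617.39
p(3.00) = -111.89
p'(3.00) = -136.27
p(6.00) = -1160.33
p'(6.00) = -619.57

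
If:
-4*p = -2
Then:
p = 1/2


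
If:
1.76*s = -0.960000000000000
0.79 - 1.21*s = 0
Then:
No Solution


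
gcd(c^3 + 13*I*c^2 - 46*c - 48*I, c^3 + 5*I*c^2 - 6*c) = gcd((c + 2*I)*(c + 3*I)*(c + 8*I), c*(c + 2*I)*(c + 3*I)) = c^2 + 5*I*c - 6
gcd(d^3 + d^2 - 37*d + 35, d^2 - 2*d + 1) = d - 1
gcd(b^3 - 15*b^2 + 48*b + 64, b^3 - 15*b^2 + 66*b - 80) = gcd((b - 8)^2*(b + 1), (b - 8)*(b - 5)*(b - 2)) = b - 8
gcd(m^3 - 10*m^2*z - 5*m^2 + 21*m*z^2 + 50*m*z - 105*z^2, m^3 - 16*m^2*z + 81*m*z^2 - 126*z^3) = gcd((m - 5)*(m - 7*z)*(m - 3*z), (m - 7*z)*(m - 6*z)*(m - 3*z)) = m^2 - 10*m*z + 21*z^2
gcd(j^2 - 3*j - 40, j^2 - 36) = 1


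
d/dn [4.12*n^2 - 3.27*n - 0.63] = 8.24*n - 3.27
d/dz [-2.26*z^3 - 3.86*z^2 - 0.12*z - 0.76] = -6.78*z^2 - 7.72*z - 0.12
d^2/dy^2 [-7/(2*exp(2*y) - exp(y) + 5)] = 7*(-2*(4*exp(y) - 1)^2*exp(y) + (8*exp(y) - 1)*(2*exp(2*y) - exp(y) + 5))*exp(y)/(2*exp(2*y) - exp(y) + 5)^3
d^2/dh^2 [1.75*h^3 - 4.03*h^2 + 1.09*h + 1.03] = 10.5*h - 8.06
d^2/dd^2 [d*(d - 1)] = 2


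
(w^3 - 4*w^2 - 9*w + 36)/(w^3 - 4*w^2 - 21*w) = (w^2 - 7*w + 12)/(w*(w - 7))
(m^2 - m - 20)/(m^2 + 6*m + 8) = (m - 5)/(m + 2)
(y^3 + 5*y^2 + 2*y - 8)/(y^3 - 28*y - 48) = (y - 1)/(y - 6)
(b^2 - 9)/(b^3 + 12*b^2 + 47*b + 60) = (b - 3)/(b^2 + 9*b + 20)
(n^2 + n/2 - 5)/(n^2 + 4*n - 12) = (n + 5/2)/(n + 6)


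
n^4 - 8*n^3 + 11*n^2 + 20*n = n*(n - 5)*(n - 4)*(n + 1)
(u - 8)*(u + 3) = u^2 - 5*u - 24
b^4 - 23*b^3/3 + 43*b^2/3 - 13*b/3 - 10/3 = (b - 5)*(b - 2)*(b - 1)*(b + 1/3)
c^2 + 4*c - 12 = (c - 2)*(c + 6)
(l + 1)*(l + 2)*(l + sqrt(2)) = l^3 + sqrt(2)*l^2 + 3*l^2 + 2*l + 3*sqrt(2)*l + 2*sqrt(2)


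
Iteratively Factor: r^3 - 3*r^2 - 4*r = (r + 1)*(r^2 - 4*r) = (r - 4)*(r + 1)*(r)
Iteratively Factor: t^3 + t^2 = (t)*(t^2 + t) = t^2*(t + 1)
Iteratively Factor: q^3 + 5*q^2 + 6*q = (q + 3)*(q^2 + 2*q) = q*(q + 3)*(q + 2)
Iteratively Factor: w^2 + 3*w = (w)*(w + 3)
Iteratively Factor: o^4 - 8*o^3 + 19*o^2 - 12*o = (o - 1)*(o^3 - 7*o^2 + 12*o) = (o - 4)*(o - 1)*(o^2 - 3*o) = (o - 4)*(o - 3)*(o - 1)*(o)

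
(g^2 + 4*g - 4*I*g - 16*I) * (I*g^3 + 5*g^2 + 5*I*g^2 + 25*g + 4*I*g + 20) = I*g^5 + 9*g^4 + 9*I*g^4 + 81*g^3 + 4*I*g^3 + 216*g^2 - 164*I*g^2 + 144*g - 480*I*g - 320*I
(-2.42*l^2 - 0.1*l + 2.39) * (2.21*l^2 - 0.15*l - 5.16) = -5.3482*l^4 + 0.142*l^3 + 17.7841*l^2 + 0.1575*l - 12.3324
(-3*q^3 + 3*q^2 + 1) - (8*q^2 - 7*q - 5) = -3*q^3 - 5*q^2 + 7*q + 6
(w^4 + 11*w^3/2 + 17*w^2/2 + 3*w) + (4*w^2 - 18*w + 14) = w^4 + 11*w^3/2 + 25*w^2/2 - 15*w + 14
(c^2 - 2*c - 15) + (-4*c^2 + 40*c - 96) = -3*c^2 + 38*c - 111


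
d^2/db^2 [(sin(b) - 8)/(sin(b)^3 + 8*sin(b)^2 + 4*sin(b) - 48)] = (-4*sin(b)^7 + 48*sin(b)^6 + 662*sin(b)^5 + 1472*sin(b)^4 + 1016*sin(b)^3 + 9536*sin(b)^2 - 2304*sin(b) - 6016)/(sin(b)^3 + 8*sin(b)^2 + 4*sin(b) - 48)^3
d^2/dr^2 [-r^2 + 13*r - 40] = -2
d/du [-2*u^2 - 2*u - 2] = -4*u - 2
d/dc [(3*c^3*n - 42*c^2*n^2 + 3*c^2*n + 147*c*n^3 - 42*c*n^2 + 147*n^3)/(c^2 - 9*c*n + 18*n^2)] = 3*n*(c^4 - 18*c^3*n + 131*c^2*n^2 + 5*c^2*n - 504*c*n^3 - 62*c*n^2 + 882*n^4 + 189*n^3)/(c^4 - 18*c^3*n + 117*c^2*n^2 - 324*c*n^3 + 324*n^4)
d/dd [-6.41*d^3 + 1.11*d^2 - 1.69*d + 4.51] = -19.23*d^2 + 2.22*d - 1.69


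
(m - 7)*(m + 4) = m^2 - 3*m - 28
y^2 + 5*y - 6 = (y - 1)*(y + 6)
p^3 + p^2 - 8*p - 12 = (p - 3)*(p + 2)^2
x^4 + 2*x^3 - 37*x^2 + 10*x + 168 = (x - 4)*(x - 3)*(x + 2)*(x + 7)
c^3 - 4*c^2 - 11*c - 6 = (c - 6)*(c + 1)^2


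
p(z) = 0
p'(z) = 0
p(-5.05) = 0.00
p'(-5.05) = 0.00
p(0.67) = 0.00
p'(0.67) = 0.00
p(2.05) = 0.00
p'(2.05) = 0.00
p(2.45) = 0.00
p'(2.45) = 0.00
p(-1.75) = 0.00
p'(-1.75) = 0.00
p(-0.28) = 0.00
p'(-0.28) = 0.00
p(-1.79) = 0.00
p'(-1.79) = 0.00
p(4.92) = 0.00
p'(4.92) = 0.00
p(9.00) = 0.00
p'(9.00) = 0.00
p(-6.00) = 0.00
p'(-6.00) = 0.00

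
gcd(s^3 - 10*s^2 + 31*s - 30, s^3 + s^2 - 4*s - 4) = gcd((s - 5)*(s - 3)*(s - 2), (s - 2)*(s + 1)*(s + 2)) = s - 2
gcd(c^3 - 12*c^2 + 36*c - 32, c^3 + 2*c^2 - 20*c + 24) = c^2 - 4*c + 4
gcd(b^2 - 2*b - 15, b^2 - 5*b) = b - 5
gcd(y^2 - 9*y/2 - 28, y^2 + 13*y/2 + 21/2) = y + 7/2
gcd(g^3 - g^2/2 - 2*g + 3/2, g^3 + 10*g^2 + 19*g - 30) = g - 1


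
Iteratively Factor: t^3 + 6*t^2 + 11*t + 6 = (t + 3)*(t^2 + 3*t + 2) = (t + 2)*(t + 3)*(t + 1)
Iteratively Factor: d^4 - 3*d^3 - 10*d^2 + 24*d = (d)*(d^3 - 3*d^2 - 10*d + 24) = d*(d - 2)*(d^2 - d - 12) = d*(d - 2)*(d + 3)*(d - 4)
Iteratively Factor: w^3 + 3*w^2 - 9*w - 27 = (w - 3)*(w^2 + 6*w + 9) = (w - 3)*(w + 3)*(w + 3)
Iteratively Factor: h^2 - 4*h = (h - 4)*(h)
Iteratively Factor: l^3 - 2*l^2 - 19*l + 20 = (l - 1)*(l^2 - l - 20) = (l - 5)*(l - 1)*(l + 4)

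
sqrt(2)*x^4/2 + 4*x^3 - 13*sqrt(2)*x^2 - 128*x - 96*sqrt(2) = (x - 4*sqrt(2))*(x + 3*sqrt(2))*(x + 4*sqrt(2))*(sqrt(2)*x/2 + 1)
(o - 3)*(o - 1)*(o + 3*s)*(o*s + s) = o^4*s + 3*o^3*s^2 - 3*o^3*s - 9*o^2*s^2 - o^2*s - 3*o*s^2 + 3*o*s + 9*s^2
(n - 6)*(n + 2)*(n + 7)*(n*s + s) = n^4*s + 4*n^3*s - 37*n^2*s - 124*n*s - 84*s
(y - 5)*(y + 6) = y^2 + y - 30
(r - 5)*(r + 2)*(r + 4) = r^3 + r^2 - 22*r - 40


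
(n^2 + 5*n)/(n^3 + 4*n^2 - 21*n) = (n + 5)/(n^2 + 4*n - 21)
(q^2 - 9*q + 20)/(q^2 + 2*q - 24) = (q - 5)/(q + 6)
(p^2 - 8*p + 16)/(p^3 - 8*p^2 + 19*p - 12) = (p - 4)/(p^2 - 4*p + 3)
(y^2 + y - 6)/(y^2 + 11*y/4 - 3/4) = 4*(y - 2)/(4*y - 1)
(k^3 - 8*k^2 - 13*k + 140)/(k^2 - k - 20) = k - 7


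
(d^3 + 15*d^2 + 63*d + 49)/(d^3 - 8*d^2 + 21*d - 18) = (d^3 + 15*d^2 + 63*d + 49)/(d^3 - 8*d^2 + 21*d - 18)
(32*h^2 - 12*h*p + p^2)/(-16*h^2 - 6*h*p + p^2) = (-4*h + p)/(2*h + p)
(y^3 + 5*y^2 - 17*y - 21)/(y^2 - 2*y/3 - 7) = 3*(y^2 + 8*y + 7)/(3*y + 7)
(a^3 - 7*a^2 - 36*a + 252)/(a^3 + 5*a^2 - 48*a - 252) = (a - 6)/(a + 6)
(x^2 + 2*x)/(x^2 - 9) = x*(x + 2)/(x^2 - 9)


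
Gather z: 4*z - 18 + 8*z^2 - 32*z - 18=8*z^2 - 28*z - 36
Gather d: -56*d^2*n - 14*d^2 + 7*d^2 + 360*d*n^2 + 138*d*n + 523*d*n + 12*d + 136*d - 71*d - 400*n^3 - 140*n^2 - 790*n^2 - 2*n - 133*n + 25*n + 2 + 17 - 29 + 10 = d^2*(-56*n - 7) + d*(360*n^2 + 661*n + 77) - 400*n^3 - 930*n^2 - 110*n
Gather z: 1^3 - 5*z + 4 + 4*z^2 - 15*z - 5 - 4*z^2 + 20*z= 0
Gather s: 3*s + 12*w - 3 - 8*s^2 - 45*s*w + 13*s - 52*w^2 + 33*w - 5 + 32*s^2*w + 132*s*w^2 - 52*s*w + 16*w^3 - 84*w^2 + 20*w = s^2*(32*w - 8) + s*(132*w^2 - 97*w + 16) + 16*w^3 - 136*w^2 + 65*w - 8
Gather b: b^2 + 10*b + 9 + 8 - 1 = b^2 + 10*b + 16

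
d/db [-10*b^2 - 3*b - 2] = -20*b - 3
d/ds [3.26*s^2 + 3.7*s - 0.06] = 6.52*s + 3.7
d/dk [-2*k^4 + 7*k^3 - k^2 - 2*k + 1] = -8*k^3 + 21*k^2 - 2*k - 2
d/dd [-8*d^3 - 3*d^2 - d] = -24*d^2 - 6*d - 1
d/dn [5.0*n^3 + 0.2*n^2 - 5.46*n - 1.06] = 15.0*n^2 + 0.4*n - 5.46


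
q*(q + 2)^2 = q^3 + 4*q^2 + 4*q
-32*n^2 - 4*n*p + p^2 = (-8*n + p)*(4*n + p)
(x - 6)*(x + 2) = x^2 - 4*x - 12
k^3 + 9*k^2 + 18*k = k*(k + 3)*(k + 6)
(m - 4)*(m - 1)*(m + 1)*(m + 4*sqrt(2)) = m^4 - 4*m^3 + 4*sqrt(2)*m^3 - 16*sqrt(2)*m^2 - m^2 - 4*sqrt(2)*m + 4*m + 16*sqrt(2)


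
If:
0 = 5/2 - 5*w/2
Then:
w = 1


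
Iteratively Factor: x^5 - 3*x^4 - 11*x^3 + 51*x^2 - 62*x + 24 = (x - 3)*(x^4 - 11*x^2 + 18*x - 8) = (x - 3)*(x + 4)*(x^3 - 4*x^2 + 5*x - 2) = (x - 3)*(x - 1)*(x + 4)*(x^2 - 3*x + 2) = (x - 3)*(x - 1)^2*(x + 4)*(x - 2)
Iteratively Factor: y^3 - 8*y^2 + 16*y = (y - 4)*(y^2 - 4*y) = y*(y - 4)*(y - 4)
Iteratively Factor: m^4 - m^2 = (m)*(m^3 - m) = m*(m - 1)*(m^2 + m) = m*(m - 1)*(m + 1)*(m)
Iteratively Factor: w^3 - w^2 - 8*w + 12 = (w - 2)*(w^2 + w - 6) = (w - 2)*(w + 3)*(w - 2)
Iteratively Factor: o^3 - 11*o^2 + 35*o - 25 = (o - 5)*(o^2 - 6*o + 5) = (o - 5)^2*(o - 1)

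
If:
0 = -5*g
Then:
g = 0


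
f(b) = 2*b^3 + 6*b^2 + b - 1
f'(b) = 6*b^2 + 12*b + 1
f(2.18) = 50.41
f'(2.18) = 55.67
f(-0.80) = 1.02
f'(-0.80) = -4.76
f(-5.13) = -118.24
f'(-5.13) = 97.34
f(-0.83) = 1.16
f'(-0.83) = -4.83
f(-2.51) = 2.66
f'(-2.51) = 8.68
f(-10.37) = -1596.46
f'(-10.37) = 521.78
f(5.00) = 404.00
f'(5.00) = 211.00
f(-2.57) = 2.11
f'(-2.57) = 9.79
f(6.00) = 653.00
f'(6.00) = 289.00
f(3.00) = 110.00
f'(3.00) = 91.00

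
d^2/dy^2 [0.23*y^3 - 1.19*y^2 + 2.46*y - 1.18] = 1.38*y - 2.38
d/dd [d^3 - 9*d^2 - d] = 3*d^2 - 18*d - 1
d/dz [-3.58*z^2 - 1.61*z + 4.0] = -7.16*z - 1.61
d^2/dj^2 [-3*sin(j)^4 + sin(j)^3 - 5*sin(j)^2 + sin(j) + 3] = 48*sin(j)^4 - 9*sin(j)^3 - 16*sin(j)^2 + 5*sin(j) - 10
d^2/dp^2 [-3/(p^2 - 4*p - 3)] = 6*(-p^2 + 4*p + 4*(p - 2)^2 + 3)/(-p^2 + 4*p + 3)^3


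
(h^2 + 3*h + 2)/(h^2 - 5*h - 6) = (h + 2)/(h - 6)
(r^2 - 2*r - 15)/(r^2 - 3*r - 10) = (r + 3)/(r + 2)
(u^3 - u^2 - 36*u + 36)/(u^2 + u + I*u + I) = (u^3 - u^2 - 36*u + 36)/(u^2 + u + I*u + I)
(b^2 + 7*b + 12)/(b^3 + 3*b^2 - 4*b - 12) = (b + 4)/(b^2 - 4)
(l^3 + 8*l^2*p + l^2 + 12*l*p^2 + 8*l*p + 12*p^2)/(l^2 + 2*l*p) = l + 6*p + 1 + 6*p/l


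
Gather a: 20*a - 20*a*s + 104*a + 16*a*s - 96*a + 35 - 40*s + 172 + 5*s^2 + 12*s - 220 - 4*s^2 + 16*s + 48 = a*(28 - 4*s) + s^2 - 12*s + 35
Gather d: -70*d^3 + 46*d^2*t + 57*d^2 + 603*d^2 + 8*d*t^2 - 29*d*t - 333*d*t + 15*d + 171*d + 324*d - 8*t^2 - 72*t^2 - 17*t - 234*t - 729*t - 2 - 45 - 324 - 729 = -70*d^3 + d^2*(46*t + 660) + d*(8*t^2 - 362*t + 510) - 80*t^2 - 980*t - 1100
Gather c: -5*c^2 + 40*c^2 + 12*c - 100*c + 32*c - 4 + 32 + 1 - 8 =35*c^2 - 56*c + 21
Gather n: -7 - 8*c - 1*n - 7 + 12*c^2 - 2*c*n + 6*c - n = 12*c^2 - 2*c + n*(-2*c - 2) - 14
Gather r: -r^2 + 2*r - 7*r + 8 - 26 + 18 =-r^2 - 5*r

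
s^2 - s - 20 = (s - 5)*(s + 4)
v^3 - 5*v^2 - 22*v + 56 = (v - 7)*(v - 2)*(v + 4)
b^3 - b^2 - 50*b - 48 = (b - 8)*(b + 1)*(b + 6)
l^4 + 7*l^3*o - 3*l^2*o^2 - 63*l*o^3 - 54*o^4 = (l - 3*o)*(l + o)*(l + 3*o)*(l + 6*o)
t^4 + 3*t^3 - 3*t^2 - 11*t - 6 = (t - 2)*(t + 1)^2*(t + 3)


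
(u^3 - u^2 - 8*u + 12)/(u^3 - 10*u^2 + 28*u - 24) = (u + 3)/(u - 6)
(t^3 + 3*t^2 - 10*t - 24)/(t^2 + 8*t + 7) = (t^3 + 3*t^2 - 10*t - 24)/(t^2 + 8*t + 7)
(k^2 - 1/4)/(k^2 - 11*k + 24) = (k^2 - 1/4)/(k^2 - 11*k + 24)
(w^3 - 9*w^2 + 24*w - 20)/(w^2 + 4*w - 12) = (w^2 - 7*w + 10)/(w + 6)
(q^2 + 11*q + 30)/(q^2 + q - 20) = (q + 6)/(q - 4)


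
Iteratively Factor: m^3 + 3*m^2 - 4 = (m + 2)*(m^2 + m - 2) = (m + 2)^2*(m - 1)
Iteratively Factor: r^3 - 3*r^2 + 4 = (r - 2)*(r^2 - r - 2) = (r - 2)^2*(r + 1)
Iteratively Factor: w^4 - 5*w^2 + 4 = (w - 1)*(w^3 + w^2 - 4*w - 4) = (w - 2)*(w - 1)*(w^2 + 3*w + 2) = (w - 2)*(w - 1)*(w + 2)*(w + 1)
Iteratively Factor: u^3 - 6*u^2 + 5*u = (u - 1)*(u^2 - 5*u) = u*(u - 1)*(u - 5)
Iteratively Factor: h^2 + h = (h)*(h + 1)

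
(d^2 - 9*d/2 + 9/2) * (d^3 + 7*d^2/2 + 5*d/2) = d^5 - d^4 - 35*d^3/4 + 9*d^2/2 + 45*d/4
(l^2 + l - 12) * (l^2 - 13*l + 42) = l^4 - 12*l^3 + 17*l^2 + 198*l - 504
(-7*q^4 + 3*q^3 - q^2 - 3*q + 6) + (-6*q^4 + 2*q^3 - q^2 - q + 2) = -13*q^4 + 5*q^3 - 2*q^2 - 4*q + 8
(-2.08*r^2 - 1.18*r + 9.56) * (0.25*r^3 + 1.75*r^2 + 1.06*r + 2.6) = -0.52*r^5 - 3.935*r^4 - 1.8798*r^3 + 10.0712*r^2 + 7.0656*r + 24.856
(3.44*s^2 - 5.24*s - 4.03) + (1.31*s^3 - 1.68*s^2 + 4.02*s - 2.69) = 1.31*s^3 + 1.76*s^2 - 1.22*s - 6.72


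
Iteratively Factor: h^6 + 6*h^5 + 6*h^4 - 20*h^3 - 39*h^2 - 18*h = (h)*(h^5 + 6*h^4 + 6*h^3 - 20*h^2 - 39*h - 18) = h*(h + 1)*(h^4 + 5*h^3 + h^2 - 21*h - 18) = h*(h + 1)*(h + 3)*(h^3 + 2*h^2 - 5*h - 6) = h*(h + 1)*(h + 3)^2*(h^2 - h - 2) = h*(h - 2)*(h + 1)*(h + 3)^2*(h + 1)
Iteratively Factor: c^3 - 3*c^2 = (c - 3)*(c^2) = c*(c - 3)*(c)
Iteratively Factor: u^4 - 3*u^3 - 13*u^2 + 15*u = (u)*(u^3 - 3*u^2 - 13*u + 15) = u*(u - 1)*(u^2 - 2*u - 15) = u*(u - 1)*(u + 3)*(u - 5)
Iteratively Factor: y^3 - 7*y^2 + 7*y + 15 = (y - 3)*(y^2 - 4*y - 5) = (y - 3)*(y + 1)*(y - 5)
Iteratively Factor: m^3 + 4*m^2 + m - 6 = (m + 3)*(m^2 + m - 2) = (m - 1)*(m + 3)*(m + 2)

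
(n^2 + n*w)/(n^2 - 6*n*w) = (n + w)/(n - 6*w)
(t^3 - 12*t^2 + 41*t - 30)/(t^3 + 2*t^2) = (t^3 - 12*t^2 + 41*t - 30)/(t^2*(t + 2))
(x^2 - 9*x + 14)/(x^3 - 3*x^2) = (x^2 - 9*x + 14)/(x^2*(x - 3))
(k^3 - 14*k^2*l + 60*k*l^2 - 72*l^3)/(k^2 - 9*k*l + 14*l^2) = (k^2 - 12*k*l + 36*l^2)/(k - 7*l)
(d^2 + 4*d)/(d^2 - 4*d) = (d + 4)/(d - 4)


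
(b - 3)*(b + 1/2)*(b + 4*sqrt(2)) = b^3 - 5*b^2/2 + 4*sqrt(2)*b^2 - 10*sqrt(2)*b - 3*b/2 - 6*sqrt(2)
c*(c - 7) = c^2 - 7*c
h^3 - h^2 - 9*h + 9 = (h - 3)*(h - 1)*(h + 3)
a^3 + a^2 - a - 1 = (a - 1)*(a + 1)^2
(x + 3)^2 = x^2 + 6*x + 9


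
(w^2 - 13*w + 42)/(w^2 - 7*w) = (w - 6)/w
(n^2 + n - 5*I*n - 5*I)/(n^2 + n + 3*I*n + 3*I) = (n - 5*I)/(n + 3*I)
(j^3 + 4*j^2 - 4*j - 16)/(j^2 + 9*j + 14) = (j^2 + 2*j - 8)/(j + 7)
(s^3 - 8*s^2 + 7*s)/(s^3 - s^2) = (s - 7)/s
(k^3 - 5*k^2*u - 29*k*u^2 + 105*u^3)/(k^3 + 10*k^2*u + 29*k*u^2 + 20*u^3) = (k^2 - 10*k*u + 21*u^2)/(k^2 + 5*k*u + 4*u^2)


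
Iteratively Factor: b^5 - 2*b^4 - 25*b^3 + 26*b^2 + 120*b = (b)*(b^4 - 2*b^3 - 25*b^2 + 26*b + 120) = b*(b + 2)*(b^3 - 4*b^2 - 17*b + 60) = b*(b + 2)*(b + 4)*(b^2 - 8*b + 15) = b*(b - 3)*(b + 2)*(b + 4)*(b - 5)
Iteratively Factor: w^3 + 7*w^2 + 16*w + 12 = (w + 3)*(w^2 + 4*w + 4) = (w + 2)*(w + 3)*(w + 2)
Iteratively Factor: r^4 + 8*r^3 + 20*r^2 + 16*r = (r)*(r^3 + 8*r^2 + 20*r + 16) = r*(r + 4)*(r^2 + 4*r + 4) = r*(r + 2)*(r + 4)*(r + 2)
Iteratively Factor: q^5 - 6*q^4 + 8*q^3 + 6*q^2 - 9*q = (q - 3)*(q^4 - 3*q^3 - q^2 + 3*q) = q*(q - 3)*(q^3 - 3*q^2 - q + 3) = q*(q - 3)*(q - 1)*(q^2 - 2*q - 3) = q*(q - 3)*(q - 1)*(q + 1)*(q - 3)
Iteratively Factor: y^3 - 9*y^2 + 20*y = (y - 4)*(y^2 - 5*y) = y*(y - 4)*(y - 5)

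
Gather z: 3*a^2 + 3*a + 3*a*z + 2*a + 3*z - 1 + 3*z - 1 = 3*a^2 + 5*a + z*(3*a + 6) - 2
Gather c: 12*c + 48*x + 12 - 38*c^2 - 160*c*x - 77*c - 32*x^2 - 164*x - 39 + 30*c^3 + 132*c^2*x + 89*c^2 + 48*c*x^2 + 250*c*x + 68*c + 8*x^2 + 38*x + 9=30*c^3 + c^2*(132*x + 51) + c*(48*x^2 + 90*x + 3) - 24*x^2 - 78*x - 18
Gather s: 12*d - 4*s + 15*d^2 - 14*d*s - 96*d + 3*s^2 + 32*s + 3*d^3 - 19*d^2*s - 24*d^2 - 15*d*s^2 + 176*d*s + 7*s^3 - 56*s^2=3*d^3 - 9*d^2 - 84*d + 7*s^3 + s^2*(-15*d - 53) + s*(-19*d^2 + 162*d + 28)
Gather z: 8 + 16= 24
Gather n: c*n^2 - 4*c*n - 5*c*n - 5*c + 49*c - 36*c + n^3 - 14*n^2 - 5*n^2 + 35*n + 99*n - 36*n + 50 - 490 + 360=8*c + n^3 + n^2*(c - 19) + n*(98 - 9*c) - 80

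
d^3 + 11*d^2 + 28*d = d*(d + 4)*(d + 7)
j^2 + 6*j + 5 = (j + 1)*(j + 5)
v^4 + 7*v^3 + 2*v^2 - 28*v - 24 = (v - 2)*(v + 1)*(v + 2)*(v + 6)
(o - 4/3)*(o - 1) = o^2 - 7*o/3 + 4/3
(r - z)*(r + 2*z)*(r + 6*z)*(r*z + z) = r^4*z + 7*r^3*z^2 + r^3*z + 4*r^2*z^3 + 7*r^2*z^2 - 12*r*z^4 + 4*r*z^3 - 12*z^4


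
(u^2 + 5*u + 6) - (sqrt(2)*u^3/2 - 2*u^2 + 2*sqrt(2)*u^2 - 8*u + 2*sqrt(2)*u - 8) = -sqrt(2)*u^3/2 - 2*sqrt(2)*u^2 + 3*u^2 - 2*sqrt(2)*u + 13*u + 14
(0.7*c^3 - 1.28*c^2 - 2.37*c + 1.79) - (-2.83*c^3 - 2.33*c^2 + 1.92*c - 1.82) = 3.53*c^3 + 1.05*c^2 - 4.29*c + 3.61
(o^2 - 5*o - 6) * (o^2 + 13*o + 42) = o^4 + 8*o^3 - 29*o^2 - 288*o - 252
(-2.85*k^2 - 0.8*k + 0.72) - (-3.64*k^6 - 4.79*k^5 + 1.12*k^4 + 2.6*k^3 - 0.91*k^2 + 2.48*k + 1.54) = 3.64*k^6 + 4.79*k^5 - 1.12*k^4 - 2.6*k^3 - 1.94*k^2 - 3.28*k - 0.82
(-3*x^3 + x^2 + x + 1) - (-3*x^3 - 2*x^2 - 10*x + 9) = 3*x^2 + 11*x - 8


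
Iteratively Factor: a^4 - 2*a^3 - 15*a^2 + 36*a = (a)*(a^3 - 2*a^2 - 15*a + 36) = a*(a - 3)*(a^2 + a - 12) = a*(a - 3)*(a + 4)*(a - 3)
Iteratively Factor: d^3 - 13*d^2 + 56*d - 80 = (d - 4)*(d^2 - 9*d + 20) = (d - 4)^2*(d - 5)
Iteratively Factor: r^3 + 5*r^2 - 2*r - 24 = (r + 3)*(r^2 + 2*r - 8) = (r + 3)*(r + 4)*(r - 2)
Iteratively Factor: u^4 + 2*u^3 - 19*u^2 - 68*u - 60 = (u + 3)*(u^3 - u^2 - 16*u - 20) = (u + 2)*(u + 3)*(u^2 - 3*u - 10) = (u - 5)*(u + 2)*(u + 3)*(u + 2)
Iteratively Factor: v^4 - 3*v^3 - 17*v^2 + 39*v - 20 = (v - 1)*(v^3 - 2*v^2 - 19*v + 20) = (v - 1)^2*(v^2 - v - 20) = (v - 5)*(v - 1)^2*(v + 4)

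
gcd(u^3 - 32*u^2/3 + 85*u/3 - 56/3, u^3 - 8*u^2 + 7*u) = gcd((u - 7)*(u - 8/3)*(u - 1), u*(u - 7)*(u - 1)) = u^2 - 8*u + 7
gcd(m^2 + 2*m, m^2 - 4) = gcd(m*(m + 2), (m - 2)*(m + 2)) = m + 2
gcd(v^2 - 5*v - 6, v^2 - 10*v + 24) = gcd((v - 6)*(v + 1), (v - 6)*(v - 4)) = v - 6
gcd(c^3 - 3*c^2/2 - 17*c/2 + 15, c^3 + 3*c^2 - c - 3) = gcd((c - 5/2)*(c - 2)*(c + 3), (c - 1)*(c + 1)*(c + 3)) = c + 3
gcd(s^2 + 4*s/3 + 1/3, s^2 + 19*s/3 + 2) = s + 1/3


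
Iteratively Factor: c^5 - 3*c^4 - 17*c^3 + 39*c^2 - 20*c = (c - 1)*(c^4 - 2*c^3 - 19*c^2 + 20*c) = (c - 5)*(c - 1)*(c^3 + 3*c^2 - 4*c) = (c - 5)*(c - 1)^2*(c^2 + 4*c) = c*(c - 5)*(c - 1)^2*(c + 4)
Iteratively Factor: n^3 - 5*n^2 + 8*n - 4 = (n - 2)*(n^2 - 3*n + 2) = (n - 2)^2*(n - 1)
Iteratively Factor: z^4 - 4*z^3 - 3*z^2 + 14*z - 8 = (z - 4)*(z^3 - 3*z + 2) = (z - 4)*(z - 1)*(z^2 + z - 2) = (z - 4)*(z - 1)^2*(z + 2)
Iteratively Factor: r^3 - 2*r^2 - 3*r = (r)*(r^2 - 2*r - 3) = r*(r + 1)*(r - 3)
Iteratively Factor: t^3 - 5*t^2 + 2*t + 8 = (t - 2)*(t^2 - 3*t - 4) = (t - 2)*(t + 1)*(t - 4)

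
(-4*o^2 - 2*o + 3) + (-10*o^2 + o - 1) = -14*o^2 - o + 2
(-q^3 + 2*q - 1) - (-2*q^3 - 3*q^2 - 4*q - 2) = q^3 + 3*q^2 + 6*q + 1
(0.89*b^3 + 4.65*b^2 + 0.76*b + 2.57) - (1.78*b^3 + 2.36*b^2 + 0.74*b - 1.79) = -0.89*b^3 + 2.29*b^2 + 0.02*b + 4.36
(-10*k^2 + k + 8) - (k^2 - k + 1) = -11*k^2 + 2*k + 7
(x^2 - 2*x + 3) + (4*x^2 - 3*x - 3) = 5*x^2 - 5*x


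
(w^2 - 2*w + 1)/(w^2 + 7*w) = (w^2 - 2*w + 1)/(w*(w + 7))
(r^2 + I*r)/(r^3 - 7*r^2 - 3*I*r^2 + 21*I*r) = (r + I)/(r^2 - 7*r - 3*I*r + 21*I)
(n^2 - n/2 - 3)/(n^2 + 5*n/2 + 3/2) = (n - 2)/(n + 1)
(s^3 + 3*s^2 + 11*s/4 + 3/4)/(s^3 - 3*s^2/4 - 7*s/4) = (4*s^2 + 8*s + 3)/(s*(4*s - 7))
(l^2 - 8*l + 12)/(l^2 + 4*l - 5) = (l^2 - 8*l + 12)/(l^2 + 4*l - 5)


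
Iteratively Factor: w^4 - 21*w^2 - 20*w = (w)*(w^3 - 21*w - 20) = w*(w - 5)*(w^2 + 5*w + 4) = w*(w - 5)*(w + 1)*(w + 4)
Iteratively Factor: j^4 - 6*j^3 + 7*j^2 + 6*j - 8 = (j - 2)*(j^3 - 4*j^2 - j + 4) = (j - 2)*(j - 1)*(j^2 - 3*j - 4) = (j - 4)*(j - 2)*(j - 1)*(j + 1)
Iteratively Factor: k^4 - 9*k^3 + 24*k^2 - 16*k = (k - 4)*(k^3 - 5*k^2 + 4*k) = (k - 4)^2*(k^2 - k) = (k - 4)^2*(k - 1)*(k)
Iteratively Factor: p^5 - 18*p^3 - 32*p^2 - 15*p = (p + 1)*(p^4 - p^3 - 17*p^2 - 15*p) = (p + 1)^2*(p^3 - 2*p^2 - 15*p) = (p - 5)*(p + 1)^2*(p^2 + 3*p) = (p - 5)*(p + 1)^2*(p + 3)*(p)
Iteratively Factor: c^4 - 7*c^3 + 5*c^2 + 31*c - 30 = (c + 2)*(c^3 - 9*c^2 + 23*c - 15) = (c - 5)*(c + 2)*(c^2 - 4*c + 3) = (c - 5)*(c - 3)*(c + 2)*(c - 1)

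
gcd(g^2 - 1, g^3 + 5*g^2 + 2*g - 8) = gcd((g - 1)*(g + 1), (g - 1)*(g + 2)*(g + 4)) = g - 1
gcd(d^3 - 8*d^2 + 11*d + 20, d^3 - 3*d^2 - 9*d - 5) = d^2 - 4*d - 5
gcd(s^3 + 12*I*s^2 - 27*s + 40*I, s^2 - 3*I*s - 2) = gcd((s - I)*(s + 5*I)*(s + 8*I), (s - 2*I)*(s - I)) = s - I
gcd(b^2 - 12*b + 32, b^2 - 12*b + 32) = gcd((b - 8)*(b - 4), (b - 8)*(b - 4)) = b^2 - 12*b + 32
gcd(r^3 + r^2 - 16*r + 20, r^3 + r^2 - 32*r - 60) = r + 5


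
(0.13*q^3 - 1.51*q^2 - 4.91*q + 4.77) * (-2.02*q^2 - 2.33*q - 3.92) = -0.2626*q^5 + 2.7473*q^4 + 12.9269*q^3 + 7.7241*q^2 + 8.1331*q - 18.6984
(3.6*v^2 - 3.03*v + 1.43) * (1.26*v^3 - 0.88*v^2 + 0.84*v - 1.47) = 4.536*v^5 - 6.9858*v^4 + 7.4922*v^3 - 9.0956*v^2 + 5.6553*v - 2.1021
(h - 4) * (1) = h - 4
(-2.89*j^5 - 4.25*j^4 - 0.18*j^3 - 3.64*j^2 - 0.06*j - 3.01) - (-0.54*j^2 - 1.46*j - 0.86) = -2.89*j^5 - 4.25*j^4 - 0.18*j^3 - 3.1*j^2 + 1.4*j - 2.15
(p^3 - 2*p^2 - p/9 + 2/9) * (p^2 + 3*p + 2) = p^5 + p^4 - 37*p^3/9 - 37*p^2/9 + 4*p/9 + 4/9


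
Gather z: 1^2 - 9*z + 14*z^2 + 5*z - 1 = 14*z^2 - 4*z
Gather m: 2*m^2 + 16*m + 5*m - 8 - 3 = 2*m^2 + 21*m - 11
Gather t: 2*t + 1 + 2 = 2*t + 3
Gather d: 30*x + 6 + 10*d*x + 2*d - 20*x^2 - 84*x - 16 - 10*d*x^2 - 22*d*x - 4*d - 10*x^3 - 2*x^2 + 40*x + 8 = d*(-10*x^2 - 12*x - 2) - 10*x^3 - 22*x^2 - 14*x - 2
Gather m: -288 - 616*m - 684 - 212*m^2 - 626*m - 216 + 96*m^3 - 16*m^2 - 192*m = 96*m^3 - 228*m^2 - 1434*m - 1188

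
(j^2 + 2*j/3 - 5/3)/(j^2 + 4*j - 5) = (j + 5/3)/(j + 5)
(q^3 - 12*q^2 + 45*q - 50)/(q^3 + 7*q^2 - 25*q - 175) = (q^2 - 7*q + 10)/(q^2 + 12*q + 35)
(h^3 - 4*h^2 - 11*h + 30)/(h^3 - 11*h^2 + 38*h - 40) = (h + 3)/(h - 4)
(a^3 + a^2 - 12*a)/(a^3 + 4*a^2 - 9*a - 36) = a/(a + 3)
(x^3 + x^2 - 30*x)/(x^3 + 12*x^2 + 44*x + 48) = x*(x - 5)/(x^2 + 6*x + 8)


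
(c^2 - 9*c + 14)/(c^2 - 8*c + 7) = (c - 2)/(c - 1)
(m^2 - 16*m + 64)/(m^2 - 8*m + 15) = (m^2 - 16*m + 64)/(m^2 - 8*m + 15)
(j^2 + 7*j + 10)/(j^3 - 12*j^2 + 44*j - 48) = (j^2 + 7*j + 10)/(j^3 - 12*j^2 + 44*j - 48)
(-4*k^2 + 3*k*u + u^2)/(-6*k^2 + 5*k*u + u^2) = (4*k + u)/(6*k + u)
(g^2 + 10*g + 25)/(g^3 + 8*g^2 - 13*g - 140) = (g + 5)/(g^2 + 3*g - 28)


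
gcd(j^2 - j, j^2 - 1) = j - 1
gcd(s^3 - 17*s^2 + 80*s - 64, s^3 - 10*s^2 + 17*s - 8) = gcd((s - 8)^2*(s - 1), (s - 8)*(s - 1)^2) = s^2 - 9*s + 8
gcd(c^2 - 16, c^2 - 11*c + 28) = c - 4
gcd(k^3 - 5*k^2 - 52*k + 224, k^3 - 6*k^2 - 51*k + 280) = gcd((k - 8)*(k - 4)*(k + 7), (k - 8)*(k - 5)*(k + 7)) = k^2 - k - 56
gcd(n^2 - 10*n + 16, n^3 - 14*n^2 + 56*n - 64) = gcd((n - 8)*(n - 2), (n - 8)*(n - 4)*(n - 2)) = n^2 - 10*n + 16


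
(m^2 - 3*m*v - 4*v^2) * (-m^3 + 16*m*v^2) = -m^5 + 3*m^4*v + 20*m^3*v^2 - 48*m^2*v^3 - 64*m*v^4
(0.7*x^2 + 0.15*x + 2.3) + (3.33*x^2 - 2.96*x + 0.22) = 4.03*x^2 - 2.81*x + 2.52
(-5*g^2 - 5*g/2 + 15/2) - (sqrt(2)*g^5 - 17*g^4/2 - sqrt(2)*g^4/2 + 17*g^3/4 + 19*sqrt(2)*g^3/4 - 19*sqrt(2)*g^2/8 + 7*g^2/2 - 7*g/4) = -sqrt(2)*g^5 + sqrt(2)*g^4/2 + 17*g^4/2 - 19*sqrt(2)*g^3/4 - 17*g^3/4 - 17*g^2/2 + 19*sqrt(2)*g^2/8 - 3*g/4 + 15/2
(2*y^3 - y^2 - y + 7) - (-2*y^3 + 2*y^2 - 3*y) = 4*y^3 - 3*y^2 + 2*y + 7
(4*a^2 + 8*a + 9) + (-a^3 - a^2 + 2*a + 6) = -a^3 + 3*a^2 + 10*a + 15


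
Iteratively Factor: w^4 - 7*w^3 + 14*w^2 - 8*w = (w)*(w^3 - 7*w^2 + 14*w - 8) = w*(w - 1)*(w^2 - 6*w + 8) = w*(w - 2)*(w - 1)*(w - 4)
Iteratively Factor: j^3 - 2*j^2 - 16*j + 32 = (j + 4)*(j^2 - 6*j + 8) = (j - 4)*(j + 4)*(j - 2)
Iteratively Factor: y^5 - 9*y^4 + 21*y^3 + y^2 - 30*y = (y - 3)*(y^4 - 6*y^3 + 3*y^2 + 10*y) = (y - 5)*(y - 3)*(y^3 - y^2 - 2*y) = y*(y - 5)*(y - 3)*(y^2 - y - 2) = y*(y - 5)*(y - 3)*(y - 2)*(y + 1)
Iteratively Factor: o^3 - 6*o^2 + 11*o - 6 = (o - 1)*(o^2 - 5*o + 6) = (o - 3)*(o - 1)*(o - 2)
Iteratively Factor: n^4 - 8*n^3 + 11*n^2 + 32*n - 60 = (n - 2)*(n^3 - 6*n^2 - n + 30) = (n - 2)*(n + 2)*(n^2 - 8*n + 15) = (n - 3)*(n - 2)*(n + 2)*(n - 5)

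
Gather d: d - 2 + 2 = d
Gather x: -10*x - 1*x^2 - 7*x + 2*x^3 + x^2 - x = 2*x^3 - 18*x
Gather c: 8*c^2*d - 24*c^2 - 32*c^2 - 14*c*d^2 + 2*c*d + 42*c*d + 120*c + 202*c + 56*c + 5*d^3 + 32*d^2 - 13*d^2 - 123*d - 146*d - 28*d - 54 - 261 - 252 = c^2*(8*d - 56) + c*(-14*d^2 + 44*d + 378) + 5*d^3 + 19*d^2 - 297*d - 567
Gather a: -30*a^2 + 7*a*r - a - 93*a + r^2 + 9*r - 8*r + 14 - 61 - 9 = -30*a^2 + a*(7*r - 94) + r^2 + r - 56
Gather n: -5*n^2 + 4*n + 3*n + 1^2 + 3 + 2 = -5*n^2 + 7*n + 6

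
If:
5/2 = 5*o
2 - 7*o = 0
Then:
No Solution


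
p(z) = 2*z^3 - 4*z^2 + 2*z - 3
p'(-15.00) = 1472.00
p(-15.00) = -7683.00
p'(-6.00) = 266.00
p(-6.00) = -591.00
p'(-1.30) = 22.54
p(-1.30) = -16.75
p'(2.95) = 30.62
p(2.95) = 19.43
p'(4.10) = 70.06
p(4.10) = 75.80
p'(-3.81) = 119.58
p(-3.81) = -179.30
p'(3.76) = 56.75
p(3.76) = 54.28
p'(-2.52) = 60.26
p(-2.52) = -65.45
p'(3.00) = 32.00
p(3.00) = 21.00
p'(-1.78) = 35.25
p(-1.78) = -30.51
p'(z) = 6*z^2 - 8*z + 2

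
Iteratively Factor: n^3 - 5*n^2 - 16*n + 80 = (n + 4)*(n^2 - 9*n + 20) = (n - 5)*(n + 4)*(n - 4)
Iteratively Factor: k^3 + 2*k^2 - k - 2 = (k - 1)*(k^2 + 3*k + 2) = (k - 1)*(k + 1)*(k + 2)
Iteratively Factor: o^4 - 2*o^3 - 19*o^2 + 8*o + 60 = (o - 5)*(o^3 + 3*o^2 - 4*o - 12) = (o - 5)*(o + 3)*(o^2 - 4) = (o - 5)*(o - 2)*(o + 3)*(o + 2)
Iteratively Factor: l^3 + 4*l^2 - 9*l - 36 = (l + 4)*(l^2 - 9) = (l - 3)*(l + 4)*(l + 3)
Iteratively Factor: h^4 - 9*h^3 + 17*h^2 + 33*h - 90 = (h - 3)*(h^3 - 6*h^2 - h + 30) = (h - 5)*(h - 3)*(h^2 - h - 6) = (h - 5)*(h - 3)^2*(h + 2)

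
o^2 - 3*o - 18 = (o - 6)*(o + 3)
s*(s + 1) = s^2 + s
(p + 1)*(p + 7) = p^2 + 8*p + 7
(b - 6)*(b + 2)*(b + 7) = b^3 + 3*b^2 - 40*b - 84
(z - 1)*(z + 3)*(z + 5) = z^3 + 7*z^2 + 7*z - 15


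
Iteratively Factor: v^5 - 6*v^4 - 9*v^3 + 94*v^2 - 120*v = (v)*(v^4 - 6*v^3 - 9*v^2 + 94*v - 120) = v*(v - 5)*(v^3 - v^2 - 14*v + 24) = v*(v - 5)*(v + 4)*(v^2 - 5*v + 6) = v*(v - 5)*(v - 2)*(v + 4)*(v - 3)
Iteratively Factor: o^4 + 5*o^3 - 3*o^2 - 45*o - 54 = (o + 3)*(o^3 + 2*o^2 - 9*o - 18) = (o - 3)*(o + 3)*(o^2 + 5*o + 6) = (o - 3)*(o + 2)*(o + 3)*(o + 3)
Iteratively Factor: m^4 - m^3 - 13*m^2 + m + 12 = (m + 3)*(m^3 - 4*m^2 - m + 4) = (m - 4)*(m + 3)*(m^2 - 1) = (m - 4)*(m - 1)*(m + 3)*(m + 1)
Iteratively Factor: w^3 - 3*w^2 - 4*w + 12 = (w + 2)*(w^2 - 5*w + 6) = (w - 2)*(w + 2)*(w - 3)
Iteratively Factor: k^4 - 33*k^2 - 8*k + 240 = (k + 4)*(k^3 - 4*k^2 - 17*k + 60) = (k + 4)^2*(k^2 - 8*k + 15) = (k - 5)*(k + 4)^2*(k - 3)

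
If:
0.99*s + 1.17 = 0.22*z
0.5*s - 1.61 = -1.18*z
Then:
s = -0.80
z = 1.70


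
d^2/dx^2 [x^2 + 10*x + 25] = 2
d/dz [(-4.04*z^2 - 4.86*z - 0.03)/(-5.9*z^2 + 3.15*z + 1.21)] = (-41.4*z^2 - 10.1308*z - 5.7861)/(34.81*z^4 - 37.17*z^3 - 4.3555*z^2 + 7.623*z + 1.4641)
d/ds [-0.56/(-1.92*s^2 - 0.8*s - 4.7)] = (-2.1504*s - 0.448)/(1.92*s^2 + 0.8*s + 4.7)^2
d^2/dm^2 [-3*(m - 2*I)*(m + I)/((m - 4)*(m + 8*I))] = (m^3*(-24 + 54*I) + m^2*(-36 - 576*I) + m*(-432 - 288*I) + 7488 - 1152*I)/(m^6 + m^5*(-12 + 24*I) + m^4*(-144 - 288*I) + m^3*(2240 + 640*I) + m^2*(-9216 + 4608*I) + m*(12288 - 24576*I) + 32768*I)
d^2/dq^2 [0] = 0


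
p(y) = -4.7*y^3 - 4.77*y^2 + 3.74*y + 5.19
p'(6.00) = -561.10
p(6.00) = -1159.29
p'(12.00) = -2141.14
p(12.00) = -8758.41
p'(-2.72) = -74.63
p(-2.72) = 54.31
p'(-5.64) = -390.97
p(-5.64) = 675.57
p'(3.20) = -171.17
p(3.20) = -185.70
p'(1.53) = -43.86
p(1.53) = -17.09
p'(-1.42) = -11.14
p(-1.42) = 3.72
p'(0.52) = -5.03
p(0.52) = 5.18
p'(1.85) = -62.17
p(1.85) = -33.97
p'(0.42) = -2.75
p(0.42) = 5.57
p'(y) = -14.1*y^2 - 9.54*y + 3.74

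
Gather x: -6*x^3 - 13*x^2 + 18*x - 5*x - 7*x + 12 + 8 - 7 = -6*x^3 - 13*x^2 + 6*x + 13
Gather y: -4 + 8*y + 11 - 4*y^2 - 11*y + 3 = -4*y^2 - 3*y + 10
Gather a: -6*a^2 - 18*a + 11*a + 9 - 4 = -6*a^2 - 7*a + 5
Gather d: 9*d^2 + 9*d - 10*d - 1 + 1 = 9*d^2 - d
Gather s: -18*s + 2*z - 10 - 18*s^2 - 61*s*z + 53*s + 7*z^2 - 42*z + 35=-18*s^2 + s*(35 - 61*z) + 7*z^2 - 40*z + 25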